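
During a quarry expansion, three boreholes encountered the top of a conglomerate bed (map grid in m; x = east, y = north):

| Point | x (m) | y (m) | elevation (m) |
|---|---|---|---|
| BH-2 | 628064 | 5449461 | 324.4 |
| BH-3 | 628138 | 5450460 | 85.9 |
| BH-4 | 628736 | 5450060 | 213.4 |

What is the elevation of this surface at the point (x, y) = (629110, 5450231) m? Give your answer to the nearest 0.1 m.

Two edge vectors: BH-2→BH-3 = (74, 999, -238.5), BH-2→BH-4 = (672, 599, -111).
Normal n = (BH-2→BH-3) × (BH-2→BH-4) = (31972.5, -152058, -627002).
So ∂z/∂x = −n_x/n_z = 0.050992660 and ∂z/∂y = −n_y/n_z = −0.242515973.
Intercept c from BH-2: 324.4 − 32026.65 + 1321581.34 = 1289879.08.
At (629110, 5450231): z = 32080.0 − 1321768.1 + 1289879.08 = 191.0 m.

191.0 m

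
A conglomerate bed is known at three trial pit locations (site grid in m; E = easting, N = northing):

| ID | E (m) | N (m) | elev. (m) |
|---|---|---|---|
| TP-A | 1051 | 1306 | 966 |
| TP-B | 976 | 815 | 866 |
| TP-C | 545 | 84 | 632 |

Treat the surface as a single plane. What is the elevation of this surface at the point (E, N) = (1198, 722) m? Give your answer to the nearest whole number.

Let the plane be z = a·E + b·N + c.
TP-B−TP-A: −75a − 491b = −100;  TP-C−TP-A: −506a − 1222b = −334.
Solving gives a = 0.26655, b = 0.16295.
Then c = 966 − a·1051 − b·1306 = 473.04.
At (1198, 722): z = 319.3 + 117.7 + 473.04 = 910.0 m.

910 m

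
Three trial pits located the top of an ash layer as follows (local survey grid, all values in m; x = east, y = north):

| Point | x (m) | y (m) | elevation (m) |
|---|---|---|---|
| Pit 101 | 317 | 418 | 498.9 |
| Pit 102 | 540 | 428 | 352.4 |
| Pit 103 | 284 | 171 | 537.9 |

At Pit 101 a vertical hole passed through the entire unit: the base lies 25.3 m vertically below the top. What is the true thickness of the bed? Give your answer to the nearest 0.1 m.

Let the plane be z = a·x + b·y + c.
Pit 102−Pit 101: 223a + 10b = −146.5;  Pit 103−Pit 101: −33a − 247b = 39.
Solving gives a = −0.65379, b = −0.07055.
|∇z| = √(a²+b²) = 0.65758, so dip δ = arctan(0.65758) = 33.33°.
True thickness = vertical thickness × cos δ = 25.3 × cos 33.33° = 21.1 m.

21.1 m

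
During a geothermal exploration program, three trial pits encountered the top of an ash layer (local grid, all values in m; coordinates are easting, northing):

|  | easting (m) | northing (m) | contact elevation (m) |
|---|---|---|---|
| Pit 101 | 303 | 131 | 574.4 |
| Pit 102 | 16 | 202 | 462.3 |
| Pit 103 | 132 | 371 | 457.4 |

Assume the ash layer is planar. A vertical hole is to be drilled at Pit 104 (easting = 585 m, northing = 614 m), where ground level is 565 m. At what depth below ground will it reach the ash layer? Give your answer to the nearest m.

Two edge vectors: Pit 101→Pit 102 = (-287, 71, -112.1), Pit 101→Pit 103 = (-171, 240, -117).
Normal n = (Pit 101→Pit 102) × (Pit 101→Pit 103) = (18597, -14409.9, -56739).
So ∂z/∂easting = −n_x/n_z = 0.32776 and ∂z/∂northing = −n_y/n_z = −0.25397.
Intercept c from Pit 101: 574.4 − 99.31 + 33.27 = 508.36.
At (585, 614): z_contact = 191.7 − 155.9 + 508.36 = 544.2 m.
Depth below ground = 565 − 544.2 = 21 m.

21 m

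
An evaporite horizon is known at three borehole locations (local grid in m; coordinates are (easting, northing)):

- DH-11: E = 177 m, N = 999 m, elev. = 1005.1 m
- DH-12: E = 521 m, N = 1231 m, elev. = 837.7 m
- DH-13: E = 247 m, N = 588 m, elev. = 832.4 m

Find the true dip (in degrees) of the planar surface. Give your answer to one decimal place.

37.0°

Two edge vectors: DH-11→DH-12 = (344, 232, -167.4), DH-11→DH-13 = (70, -411, -172.7).
Normal n = (DH-11→DH-12) × (DH-11→DH-13) = (-108867.8, 47690.8, -157624).
So ∂z/∂E = −n_x/n_z = −0.69068 and ∂z/∂N = −n_y/n_z = 0.30256.
Gradient magnitude |∇z| = √(a² + b²) = √(0.47704 + 0.09154) = 0.75404.
True dip = arctan(0.75404) = 37.0°, dipping toward ESE (azimuth ≈ 114°).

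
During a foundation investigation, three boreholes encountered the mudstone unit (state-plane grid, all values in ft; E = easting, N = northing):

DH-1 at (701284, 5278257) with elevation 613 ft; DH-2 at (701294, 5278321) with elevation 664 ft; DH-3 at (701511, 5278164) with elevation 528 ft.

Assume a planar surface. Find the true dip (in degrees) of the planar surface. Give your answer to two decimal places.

Two edge vectors: DH-1→DH-2 = (10, 64, 51), DH-1→DH-3 = (227, -93, -85).
Normal n = (DH-1→DH-2) × (DH-1→DH-3) = (-697, 12427, -15458).
So ∂z/∂E = −n_x/n_z = −0.04509 and ∂z/∂N = −n_y/n_z = 0.80392.
Gradient magnitude |∇z| = √(a² + b²) = √(0.00203 + 0.64629) = 0.80518.
True dip = arctan(0.80518) = 38.84°, dipping toward S (azimuth ≈ 177°).

38.84°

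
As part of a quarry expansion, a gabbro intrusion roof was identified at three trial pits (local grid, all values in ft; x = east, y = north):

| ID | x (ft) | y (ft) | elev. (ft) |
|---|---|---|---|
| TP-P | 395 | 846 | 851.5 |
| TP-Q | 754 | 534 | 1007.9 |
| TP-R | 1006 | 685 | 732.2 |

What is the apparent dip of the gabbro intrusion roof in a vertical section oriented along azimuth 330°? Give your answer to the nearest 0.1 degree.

Let the plane be z = a·x + b·y + c.
TP-Q−TP-P: 359a − 312b = 156.4;  TP-R−TP-P: 611a − 161b = −119.3.
Solving gives a = −0.46978, b = −1.04183.
Unit vector along 330° is (sin 330°, cos 330°) = (-0.5000, 0.8660).
Slope in that direction = a·(-0.5000) + b·(0.8660) = −0.66736.
Apparent dip = arctan|0.66736| = 33.7° (true dip is 48.8°, so apparent ≤ true as expected).

33.7°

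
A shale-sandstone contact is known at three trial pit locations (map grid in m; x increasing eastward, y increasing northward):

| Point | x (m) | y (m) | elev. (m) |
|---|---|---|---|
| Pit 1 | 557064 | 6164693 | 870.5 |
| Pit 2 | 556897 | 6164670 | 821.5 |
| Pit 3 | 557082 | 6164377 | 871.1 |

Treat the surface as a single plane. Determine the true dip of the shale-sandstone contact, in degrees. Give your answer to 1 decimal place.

Two edge vectors: Pit 1→Pit 2 = (-167, -23, -49), Pit 1→Pit 3 = (18, -316, 0.6).
Normal n = (Pit 1→Pit 2) × (Pit 1→Pit 3) = (-15497.8, -781.8, 53186).
So ∂z/∂x = −n_x/n_z = 0.29139 and ∂z/∂y = −n_y/n_z = 0.01470.
Gradient magnitude |∇z| = √(a² + b²) = √(0.08491 + 0.00022) = 0.29176.
True dip = arctan(0.29176) = 16.3°, dipping toward W (azimuth ≈ 267°).

16.3°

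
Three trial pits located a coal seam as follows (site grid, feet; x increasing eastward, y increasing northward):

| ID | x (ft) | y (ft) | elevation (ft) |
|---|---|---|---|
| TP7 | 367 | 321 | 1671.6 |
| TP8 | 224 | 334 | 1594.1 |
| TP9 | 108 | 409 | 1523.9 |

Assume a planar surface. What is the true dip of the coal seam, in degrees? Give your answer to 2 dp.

Two edge vectors: TP7→TP8 = (-143, 13, -77.5), TP7→TP9 = (-259, 88, -147.7).
Normal n = (TP7→TP8) × (TP7→TP9) = (4899.9, -1048.6, -9217).
So ∂z/∂x = −n_x/n_z = 0.53162 and ∂z/∂y = −n_y/n_z = −0.11377.
Gradient magnitude |∇z| = √(a² + b²) = √(0.28262 + 0.01294) = 0.54365.
True dip = arctan(0.54365) = 28.53°, dipping toward WNW (azimuth ≈ 282°).

28.53°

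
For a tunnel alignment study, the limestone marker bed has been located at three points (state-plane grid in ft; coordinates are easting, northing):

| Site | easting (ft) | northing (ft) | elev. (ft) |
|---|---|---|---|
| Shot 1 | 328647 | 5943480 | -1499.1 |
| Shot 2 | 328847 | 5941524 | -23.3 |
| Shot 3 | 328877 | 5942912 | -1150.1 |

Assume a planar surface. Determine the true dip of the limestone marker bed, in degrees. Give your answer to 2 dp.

Let the plane be z = a·easting + b·northing + c.
Shot 2−Shot 1: 200a − 1956b = 1475.8;  Shot 3−Shot 1: 230a − 568b = 349.
Solving gives a = −0.46274, b = −0.80181.
Gradient magnitude |∇z| = √(a² + b²) = √(0.21413 + 0.64291) = 0.92576.
True dip = arctan(0.92576) = 42.79°, dipping toward NNE (azimuth ≈ 030°).

42.79°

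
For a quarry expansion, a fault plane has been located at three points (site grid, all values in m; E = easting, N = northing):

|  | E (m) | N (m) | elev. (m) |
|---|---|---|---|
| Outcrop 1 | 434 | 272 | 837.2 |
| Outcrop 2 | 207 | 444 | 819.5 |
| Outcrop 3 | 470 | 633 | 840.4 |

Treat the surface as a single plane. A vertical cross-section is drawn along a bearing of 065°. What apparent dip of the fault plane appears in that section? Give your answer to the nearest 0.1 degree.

4.1°

Two edge vectors: Outcrop 1→Outcrop 2 = (-227, 172, -17.7), Outcrop 1→Outcrop 3 = (36, 361, 3.2).
Normal n = (Outcrop 1→Outcrop 2) × (Outcrop 1→Outcrop 3) = (6940.1, 89.2, -88139).
So ∂z/∂E = −n_x/n_z = 0.07874 and ∂z/∂N = −n_y/n_z = 0.00101.
Unit vector along 065° is (sin 65°, cos 65°) = (0.9063, 0.4226).
Slope in that direction = a·(0.9063) + b·(0.4226) = 0.07179.
Apparent dip = arctan|0.07179| = 4.1° (true dip is 4.5°, so apparent ≤ true as expected).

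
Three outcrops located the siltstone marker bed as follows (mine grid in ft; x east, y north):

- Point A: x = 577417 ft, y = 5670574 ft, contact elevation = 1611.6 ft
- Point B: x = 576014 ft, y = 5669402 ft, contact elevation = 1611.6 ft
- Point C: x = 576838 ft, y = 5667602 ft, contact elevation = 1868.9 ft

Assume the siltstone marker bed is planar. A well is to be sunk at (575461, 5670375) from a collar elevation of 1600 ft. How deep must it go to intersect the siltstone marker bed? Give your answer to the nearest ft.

137 ft

Two edge vectors: Point A→Point B = (-1403, -1172, 0), Point A→Point C = (-579, -2972, 257.3).
Normal n = (Point A→Point B) × (Point A→Point C) = (-301555.6, 360991.9, 3491128).
So ∂z/∂x = −n_x/n_z = 0.08637770 and ∂z/∂y = −n_y/n_z = −0.10340265.
Intercept c from Point A: 1611.6 − 49875.95 + 586352.40 = 538088.05.
At (575461, 5670375): z_contact = 49707.0 − 586331.8 + 538088.05 = 1463.2 ft.
Depth below ground = 1600 − 1463.2 = 137 ft.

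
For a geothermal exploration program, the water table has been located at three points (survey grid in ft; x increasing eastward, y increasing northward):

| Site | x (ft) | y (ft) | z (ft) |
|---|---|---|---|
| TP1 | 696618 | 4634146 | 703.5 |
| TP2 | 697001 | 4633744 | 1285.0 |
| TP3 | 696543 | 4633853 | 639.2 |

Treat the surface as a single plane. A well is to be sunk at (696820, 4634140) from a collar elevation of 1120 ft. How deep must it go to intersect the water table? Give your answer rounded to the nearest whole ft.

137 ft

Let the plane be z = a·x + b·y + c.
TP2−TP1: 383a − 402b = 581.5;  TP3−TP1: −75a − 293b = −64.3.
Solving gives a = 1.37830637, b = −0.13335487.
Then c = 703.5 − a·696618 − b·4634146 = −341463.57.
At (696820, 4634140): z_contact = 960431.4 − 617985.2 − 341463.57 = 982.7 ft.
Depth below ground = 1120 − 982.7 = 137 ft.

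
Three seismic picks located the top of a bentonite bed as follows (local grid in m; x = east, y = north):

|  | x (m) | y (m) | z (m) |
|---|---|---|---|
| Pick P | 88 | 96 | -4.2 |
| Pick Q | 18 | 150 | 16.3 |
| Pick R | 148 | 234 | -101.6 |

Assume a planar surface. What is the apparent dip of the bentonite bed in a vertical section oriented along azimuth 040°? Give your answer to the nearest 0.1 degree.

36.3°

Two edge vectors: Pick P→Pick Q = (-70, 54, 20.5), Pick P→Pick R = (60, 138, -97.4).
Normal n = (Pick P→Pick Q) × (Pick P→Pick R) = (-8088.6, -5588, -12900).
So ∂z/∂x = −n_x/n_z = −0.62702 and ∂z/∂y = −n_y/n_z = −0.43318.
Unit vector along 040° is (sin 40°, cos 40°) = (0.6428, 0.7660).
Slope in that direction = a·(0.6428) + b·(0.7660) = −0.73488.
Apparent dip = arctan|0.73488| = 36.3° (true dip is 37.3°, so apparent ≤ true as expected).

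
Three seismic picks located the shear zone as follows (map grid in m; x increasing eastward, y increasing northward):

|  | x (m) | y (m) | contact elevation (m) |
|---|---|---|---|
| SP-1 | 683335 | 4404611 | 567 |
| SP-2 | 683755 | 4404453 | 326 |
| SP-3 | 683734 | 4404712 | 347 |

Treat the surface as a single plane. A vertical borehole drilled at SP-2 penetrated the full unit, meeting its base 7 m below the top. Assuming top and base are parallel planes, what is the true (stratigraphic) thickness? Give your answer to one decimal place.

6.1 m

Let the plane be z = a·x + b·y + c.
SP-2−SP-1: 420a − 158b = −241;  SP-3−SP-1: 399a + 101b = −220.
Solving gives a = −0.56040, b = 0.03564.
|∇z| = √(a²+b²) = 0.56153, so dip δ = arctan(0.56153) = 29.32°.
True thickness = vertical thickness × cos δ = 7 × cos 29.32° = 6.1 m.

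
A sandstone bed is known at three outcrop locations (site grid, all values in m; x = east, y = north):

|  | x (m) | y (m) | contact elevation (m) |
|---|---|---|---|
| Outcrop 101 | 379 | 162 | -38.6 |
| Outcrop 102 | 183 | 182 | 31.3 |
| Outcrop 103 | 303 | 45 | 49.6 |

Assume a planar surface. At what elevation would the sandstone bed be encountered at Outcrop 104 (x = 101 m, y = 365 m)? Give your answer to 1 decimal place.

Two edge vectors: Outcrop 101→Outcrop 102 = (-196, 20, 69.9), Outcrop 101→Outcrop 103 = (-76, -117, 88.2).
Normal n = (Outcrop 101→Outcrop 102) × (Outcrop 101→Outcrop 103) = (9942.3, 11974.8, 24452).
So ∂z/∂x = −n_x/n_z = −0.40660 and ∂z/∂y = −n_y/n_z = −0.48973.
Intercept c from Outcrop 101: -38.6 + 154.10 + 79.34 = 194.84.
At (101, 365): z = −41.1 − 178.8 + 194.84 = -25.0 m.

-25.0 m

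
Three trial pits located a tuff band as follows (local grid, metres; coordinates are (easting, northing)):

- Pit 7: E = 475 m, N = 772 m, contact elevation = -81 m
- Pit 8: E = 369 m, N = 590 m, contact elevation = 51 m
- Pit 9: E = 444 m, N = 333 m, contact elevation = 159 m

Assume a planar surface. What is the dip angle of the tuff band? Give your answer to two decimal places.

Two edge vectors: Pit 7→Pit 8 = (-106, -182, 132), Pit 7→Pit 9 = (-31, -439, 240).
Normal n = (Pit 7→Pit 8) × (Pit 7→Pit 9) = (14268, 21348, 40892).
So ∂z/∂E = −n_x/n_z = −0.34892 and ∂z/∂N = −n_y/n_z = −0.52206.
Gradient magnitude |∇z| = √(a² + b²) = √(0.12174 + 0.27254) = 0.62792.
True dip = arctan(0.62792) = 32.13°, dipping toward NE (azimuth ≈ 034°).

32.13°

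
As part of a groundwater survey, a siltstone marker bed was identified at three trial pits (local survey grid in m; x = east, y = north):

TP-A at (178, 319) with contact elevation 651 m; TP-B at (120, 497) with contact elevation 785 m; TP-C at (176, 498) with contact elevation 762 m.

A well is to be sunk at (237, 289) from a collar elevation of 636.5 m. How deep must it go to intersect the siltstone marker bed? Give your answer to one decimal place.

28.8 m

Let the plane be z = a·x + b·y + c.
TP-B−TP-A: −58a + 178b = 134;  TP-C−TP-A: −2a + 179b = 111.
Solving gives a = −0.42170, b = 0.61540.
Then c = 651 − a·178 − b·319 = 529.75.
At (237, 289): z_contact = −99.94 + 177.85 + 529.75 = 607.66 m.
Depth below ground = 636.5 − 607.66 = 28.8 m.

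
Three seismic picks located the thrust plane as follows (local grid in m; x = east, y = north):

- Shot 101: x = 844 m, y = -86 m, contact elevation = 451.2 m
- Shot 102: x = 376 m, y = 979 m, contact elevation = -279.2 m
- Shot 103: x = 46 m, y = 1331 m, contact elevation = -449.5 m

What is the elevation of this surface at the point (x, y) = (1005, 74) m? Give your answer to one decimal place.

247.6 m

Let the plane be z = a·x + b·y + c.
Shot 102−Shot 101: −468a + 1065b = −730.4;  Shot 103−Shot 101: −798a + 1417b = −900.7.
Solving gives a = −0.405601, b = −0.864057.
Then c = 451.2 − a·844 − b·-86 = 719.22.
At (1005, 74): z = −407.6 − 63.9 + 719.22 = 247.6 m.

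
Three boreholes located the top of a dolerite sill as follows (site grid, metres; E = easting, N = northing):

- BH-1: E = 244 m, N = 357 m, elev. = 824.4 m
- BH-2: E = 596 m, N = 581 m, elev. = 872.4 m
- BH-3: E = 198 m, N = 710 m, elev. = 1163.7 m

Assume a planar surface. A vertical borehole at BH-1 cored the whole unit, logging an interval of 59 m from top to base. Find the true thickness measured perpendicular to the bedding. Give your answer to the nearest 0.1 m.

Two edge vectors: BH-1→BH-2 = (352, 224, 48), BH-1→BH-3 = (-46, 353, 339.3).
Normal n = (BH-1→BH-2) × (BH-1→BH-3) = (59059.2, -121641.6, 134560).
So ∂z/∂E = −n_x/n_z = −0.43891 and ∂z/∂N = −n_y/n_z = 0.90400.
|∇z| = √(a²+b²) = 1.00491, so dip δ = arctan(1.00491) = 45.14°.
True thickness = vertical thickness × cos δ = 59 × cos 45.14° = 41.6 m.

41.6 m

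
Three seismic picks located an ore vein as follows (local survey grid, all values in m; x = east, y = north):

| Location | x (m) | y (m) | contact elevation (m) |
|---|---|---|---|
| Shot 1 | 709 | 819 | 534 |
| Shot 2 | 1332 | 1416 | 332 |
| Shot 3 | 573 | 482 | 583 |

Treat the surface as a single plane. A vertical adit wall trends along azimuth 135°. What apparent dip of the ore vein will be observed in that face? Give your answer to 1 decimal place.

Let the plane be z = a·x + b·y + c.
Shot 2−Shot 1: 623a + 597b = −202;  Shot 3−Shot 1: −136a − 337b = 49.
Solving gives a = −0.30150, b = −0.02373.
Unit vector along 135° is (sin 135°, cos 135°) = (0.7071, -0.7071).
Slope in that direction = a·(0.7071) + b·(-0.7071) = −0.19642.
Apparent dip = arctan|0.19642| = 11.1° (true dip is 16.8°, so apparent ≤ true as expected).

11.1°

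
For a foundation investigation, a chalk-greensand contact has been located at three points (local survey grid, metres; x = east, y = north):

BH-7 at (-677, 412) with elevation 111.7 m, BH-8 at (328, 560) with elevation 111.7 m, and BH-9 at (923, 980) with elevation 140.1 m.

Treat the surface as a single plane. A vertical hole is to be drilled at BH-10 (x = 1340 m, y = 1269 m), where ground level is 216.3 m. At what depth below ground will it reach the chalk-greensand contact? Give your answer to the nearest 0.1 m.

56.8 m

Let the plane be z = a·x + b·y + c.
BH-8−BH-7: 1005a + 148b = 0;  BH-9−BH-7: 1600a + 568b = 28.4.
Solving gives a = −0.012583, b = 0.085445.
Then c = 111.7 − a·-677 − b·412 = 67.98.
At (1340, 1269): z_contact = −16.86 + 108.43 + 67.98 = 159.55 m.
Depth below ground = 216.3 − 159.55 = 56.8 m.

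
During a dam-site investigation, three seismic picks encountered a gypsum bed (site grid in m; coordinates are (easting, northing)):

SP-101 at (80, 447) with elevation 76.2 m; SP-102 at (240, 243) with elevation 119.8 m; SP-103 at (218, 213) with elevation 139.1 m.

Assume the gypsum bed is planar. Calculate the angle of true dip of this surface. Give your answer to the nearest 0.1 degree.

Two edge vectors: SP-101→SP-102 = (160, -204, 43.6), SP-101→SP-103 = (138, -234, 62.9).
Normal n = (SP-101→SP-102) × (SP-101→SP-103) = (-2629.2, -4047.2, -9288).
So ∂z/∂E = −n_x/n_z = −0.28307 and ∂z/∂N = −n_y/n_z = −0.43575.
Gradient magnitude |∇z| = √(a² + b²) = √(0.08013 + 0.18987) = 0.51962.
True dip = arctan(0.51962) = 27.5°, dipping toward NNE (azimuth ≈ 033°).

27.5°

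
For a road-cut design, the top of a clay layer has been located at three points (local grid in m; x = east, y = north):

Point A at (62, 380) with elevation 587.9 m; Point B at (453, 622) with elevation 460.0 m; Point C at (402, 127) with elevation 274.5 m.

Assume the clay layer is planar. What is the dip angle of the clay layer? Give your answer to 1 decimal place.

Two edge vectors: Point A→Point B = (391, 242, -127.9), Point A→Point C = (340, -253, -313.4).
Normal n = (Point A→Point B) × (Point A→Point C) = (-108201.5, 79053.4, -181203).
So ∂z/∂x = −n_x/n_z = −0.59713 and ∂z/∂y = −n_y/n_z = 0.43627.
Gradient magnitude |∇z| = √(a² + b²) = √(0.35656 + 0.19033) = 0.73952.
True dip = arctan(0.73952) = 36.5°, dipping toward SE (azimuth ≈ 126°).

36.5°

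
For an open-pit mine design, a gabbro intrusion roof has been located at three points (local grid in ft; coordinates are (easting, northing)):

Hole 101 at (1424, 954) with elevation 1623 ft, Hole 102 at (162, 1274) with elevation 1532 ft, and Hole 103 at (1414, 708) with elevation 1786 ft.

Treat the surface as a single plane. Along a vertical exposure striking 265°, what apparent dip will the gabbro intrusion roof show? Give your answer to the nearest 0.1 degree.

8.6°

Two edge vectors: Hole 101→Hole 102 = (-1262, 320, -91), Hole 101→Hole 103 = (-10, -246, 163).
Normal n = (Hole 101→Hole 102) × (Hole 101→Hole 103) = (29774, 206616, 313652).
So ∂z/∂E = −n_x/n_z = −0.09493 and ∂z/∂N = −n_y/n_z = −0.65874.
Unit vector along 265° is (sin 265°, cos 265°) = (-0.9962, -0.0872).
Slope in that direction = a·(-0.9962) + b·(-0.0872) = 0.15198.
Apparent dip = arctan|0.15198| = 8.6° (true dip is 33.6°, so apparent ≤ true as expected).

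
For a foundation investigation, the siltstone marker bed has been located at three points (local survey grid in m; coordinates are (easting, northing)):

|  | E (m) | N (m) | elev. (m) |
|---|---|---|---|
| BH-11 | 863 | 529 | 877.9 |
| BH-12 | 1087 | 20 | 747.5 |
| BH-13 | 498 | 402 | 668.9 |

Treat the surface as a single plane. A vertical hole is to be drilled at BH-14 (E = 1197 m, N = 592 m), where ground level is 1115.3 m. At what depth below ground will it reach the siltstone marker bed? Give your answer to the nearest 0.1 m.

69.6 m

Let the plane be z = a·E + b·N + c.
BH-12−BH-11: 224a − 509b = −130.4;  BH-13−BH-11: −365a − 127b = −209.
Solving gives a = 0.419264, b = 0.440698.
Then c = 877.9 − a·863 − b·529 = 282.95.
At (1197, 592): z_contact = 501.86 + 260.89 + 282.95 = 1045.70 m.
Depth below ground = 1115.3 − 1045.70 = 69.6 m.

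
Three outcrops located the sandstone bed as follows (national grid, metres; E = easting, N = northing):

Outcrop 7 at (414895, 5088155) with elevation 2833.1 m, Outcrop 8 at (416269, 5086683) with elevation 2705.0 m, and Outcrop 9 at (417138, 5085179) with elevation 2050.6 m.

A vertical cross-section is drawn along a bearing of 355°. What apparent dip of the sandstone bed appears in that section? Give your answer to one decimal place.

42.3°

Two edge vectors: Outcrop 7→Outcrop 8 = (1374, -1472, -128.1), Outcrop 7→Outcrop 9 = (2243, -2976, -782.5).
Normal n = (Outcrop 7→Outcrop 8) × (Outcrop 7→Outcrop 9) = (770614.4, 787826.7, -787328).
So ∂z/∂E = −n_x/n_z = 0.97877 and ∂z/∂N = −n_y/n_z = 1.00063.
Unit vector along 355° is (sin 355°, cos 355°) = (-0.0872, 0.9962).
Slope in that direction = a·(-0.0872) + b·(0.9962) = 0.91152.
Apparent dip = arctan|0.91152| = 42.3° (true dip is 54.5°, so apparent ≤ true as expected).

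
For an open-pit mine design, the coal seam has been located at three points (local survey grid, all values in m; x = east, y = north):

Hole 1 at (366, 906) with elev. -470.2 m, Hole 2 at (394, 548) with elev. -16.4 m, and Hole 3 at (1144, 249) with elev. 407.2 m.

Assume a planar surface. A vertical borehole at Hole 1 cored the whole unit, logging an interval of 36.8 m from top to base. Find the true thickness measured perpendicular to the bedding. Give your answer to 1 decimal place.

22.8 m

Let the plane be z = a·x + b·y + c.
Hole 2−Hole 1: 28a − 358b = 453.8;  Hole 3−Hole 1: 778a − 657b = 877.4.
Solving gives a = 0.06136, b = −1.26280.
|∇z| = √(a²+b²) = 1.26429, so dip δ = arctan(1.26429) = 51.66°.
True thickness = vertical thickness × cos δ = 36.8 × cos 51.66° = 22.8 m.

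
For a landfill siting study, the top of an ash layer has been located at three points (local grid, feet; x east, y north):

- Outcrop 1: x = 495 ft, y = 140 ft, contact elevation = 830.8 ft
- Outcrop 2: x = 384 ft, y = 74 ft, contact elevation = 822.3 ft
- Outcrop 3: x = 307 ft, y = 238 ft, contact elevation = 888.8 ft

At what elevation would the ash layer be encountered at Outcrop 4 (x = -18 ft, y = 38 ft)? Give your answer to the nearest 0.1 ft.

861.6 ft

Let the plane be z = a·x + b·y + c.
Outcrop 2−Outcrop 1: −111a − 66b = −8.5;  Outcrop 3−Outcrop 1: −188a + 98b = 58.
Solving gives a = −0.12862, b = 0.34510.
Then c = 830.8 − a·495 − b·140 = 846.15.
At (-18, 38): z = 2.3 + 13.1 + 846.15 = 861.6 ft.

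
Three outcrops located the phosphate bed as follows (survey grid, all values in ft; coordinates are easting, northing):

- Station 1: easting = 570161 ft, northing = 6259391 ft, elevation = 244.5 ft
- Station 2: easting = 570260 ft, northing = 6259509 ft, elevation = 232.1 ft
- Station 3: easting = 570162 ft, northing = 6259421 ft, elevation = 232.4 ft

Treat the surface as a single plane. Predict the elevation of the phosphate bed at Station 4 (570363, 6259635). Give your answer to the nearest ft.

Let the plane be z = a·easting + b·northing + c.
Station 2−Station 1: 99a + 118b = −12.4;  Station 3−Station 1: 1a + 30b = −12.1.
Solving gives a = 0.37019635, b = −0.41567321.
Then c = 244.5 − a·570161 − b·6259391 = 2391034.14.
At (570363, 6259635): z = 211146.3 − 2601962.6 + 2391034.14 = 217.9 ft.

218 ft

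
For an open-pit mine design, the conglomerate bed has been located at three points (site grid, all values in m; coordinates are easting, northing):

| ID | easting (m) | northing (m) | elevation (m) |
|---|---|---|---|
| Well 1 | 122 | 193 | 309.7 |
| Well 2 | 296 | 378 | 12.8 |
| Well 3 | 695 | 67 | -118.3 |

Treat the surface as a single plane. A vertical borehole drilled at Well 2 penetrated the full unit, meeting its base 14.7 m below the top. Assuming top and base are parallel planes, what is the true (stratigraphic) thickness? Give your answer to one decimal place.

Let the plane be z = a·easting + b·northing + c.
Well 2−Well 1: 174a + 185b = −296.9;  Well 3−Well 1: 573a − 126b = −428.
Solving gives a = −0.91136, b = −0.74769.
|∇z| = √(a²+b²) = 1.17882, so dip δ = arctan(1.17882) = 49.69°.
True thickness = vertical thickness × cos δ = 14.7 × cos 49.69° = 9.5 m.

9.5 m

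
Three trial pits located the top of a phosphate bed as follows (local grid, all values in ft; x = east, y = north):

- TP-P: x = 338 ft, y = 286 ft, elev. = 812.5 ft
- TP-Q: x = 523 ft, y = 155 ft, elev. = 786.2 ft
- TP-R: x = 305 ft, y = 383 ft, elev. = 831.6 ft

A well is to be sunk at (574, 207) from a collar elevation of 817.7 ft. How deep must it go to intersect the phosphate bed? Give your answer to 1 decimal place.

21.5 ft

Let the plane be z = a·x + b·y + c.
TP-Q−TP-P: 185a − 131b = −26.3;  TP-R−TP-P: −33a + 97b = 19.1.
Solving gives a = −0.00360, b = 0.19568.
Then c = 812.5 − a·338 − b·286 = 757.75.
At (574, 207): z_contact = −2.06 + 40.51 + 757.75 = 796.19 ft.
Depth below ground = 817.7 − 796.19 = 21.5 ft.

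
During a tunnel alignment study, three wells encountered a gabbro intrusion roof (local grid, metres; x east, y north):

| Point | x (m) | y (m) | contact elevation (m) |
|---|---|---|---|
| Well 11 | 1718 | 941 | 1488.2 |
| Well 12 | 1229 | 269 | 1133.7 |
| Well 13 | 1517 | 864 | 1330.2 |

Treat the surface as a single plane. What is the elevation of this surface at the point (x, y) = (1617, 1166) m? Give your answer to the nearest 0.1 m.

Let the plane be z = a·x + b·y + c.
Well 12−Well 11: −489a − 672b = −354.5;  Well 13−Well 11: −201a − 77b = −158.
Solving gives a = 0.809693, b = −0.061667.
Then c = 1488.2 − a·1718 − b·941 = 155.18.
At (1617, 1166): z = 1309.3 − 71.9 + 155.18 = 1392.5 m.

1392.5 m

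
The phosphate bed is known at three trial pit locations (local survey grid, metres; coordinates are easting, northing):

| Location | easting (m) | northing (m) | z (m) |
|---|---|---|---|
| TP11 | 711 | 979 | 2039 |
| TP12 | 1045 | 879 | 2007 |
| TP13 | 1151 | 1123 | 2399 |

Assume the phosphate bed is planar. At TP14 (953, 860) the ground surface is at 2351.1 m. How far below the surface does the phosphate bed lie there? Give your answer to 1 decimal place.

403.2 m

Let the plane be z = a·easting + b·northing + c.
TP12−TP11: 334a − 100b = −32;  TP13−TP11: 440a + 144b = 360.
Solving gives a = 0.340862, b = 1.458478.
Then c = 2039 − a·711 − b·979 = 368.80.
At (953, 860): z_contact = 324.84 + 1254.29 + 368.80 = 1947.93 m.
Depth below ground = 2351.1 − 1947.93 = 403.2 m.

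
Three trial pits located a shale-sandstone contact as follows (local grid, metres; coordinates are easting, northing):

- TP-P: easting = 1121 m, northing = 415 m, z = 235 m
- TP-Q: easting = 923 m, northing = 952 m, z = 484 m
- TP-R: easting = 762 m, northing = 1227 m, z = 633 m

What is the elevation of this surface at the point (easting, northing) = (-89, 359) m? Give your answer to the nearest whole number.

Let the plane be z = a·easting + b·northing + c.
TP-Q−TP-P: −198a + 537b = 249;  TP-R−TP-P: −359a + 812b = 398.
Solving gives a = −0.36048, b = 0.33077.
Then c = 235 − a·1121 − b·415 = 501.83.
At (-89, 359): z = 32.1 + 118.7 + 501.83 = 652.7 m.

653 m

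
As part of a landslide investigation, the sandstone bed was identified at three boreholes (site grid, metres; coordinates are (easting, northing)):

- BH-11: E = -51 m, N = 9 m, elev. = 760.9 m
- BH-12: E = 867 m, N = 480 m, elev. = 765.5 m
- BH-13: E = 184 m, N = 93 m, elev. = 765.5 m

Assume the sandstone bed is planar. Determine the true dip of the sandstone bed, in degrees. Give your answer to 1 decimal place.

6.1°

Let the plane be z = a·E + b·N + c.
BH-12−BH-11: 918a + 471b = 4.6;  BH-13−BH-11: 235a + 84b = 4.6.
Solving gives a = 0.05302, b = −0.09358.
Gradient magnitude |∇z| = √(a² + b²) = √(0.00281 + 0.00876) = 0.10756.
True dip = arctan(0.10756) = 6.1°, dipping toward NNW (azimuth ≈ 330°).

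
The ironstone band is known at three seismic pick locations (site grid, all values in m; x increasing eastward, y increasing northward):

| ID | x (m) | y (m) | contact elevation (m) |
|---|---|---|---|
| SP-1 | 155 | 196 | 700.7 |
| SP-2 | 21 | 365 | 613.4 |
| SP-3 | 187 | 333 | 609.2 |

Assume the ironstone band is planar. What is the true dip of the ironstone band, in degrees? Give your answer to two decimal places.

Let the plane be z = a·x + b·y + c.
SP-2−SP-1: −134a + 169b = −87.3;  SP-3−SP-1: 32a + 137b = −91.5.
Solving gives a = −0.14741, b = −0.63345.
Gradient magnitude |∇z| = √(a² + b²) = √(0.02173 + 0.40126) = 0.65038.
True dip = arctan(0.65038) = 33.04°, dipping toward NNE (azimuth ≈ 013°).

33.04°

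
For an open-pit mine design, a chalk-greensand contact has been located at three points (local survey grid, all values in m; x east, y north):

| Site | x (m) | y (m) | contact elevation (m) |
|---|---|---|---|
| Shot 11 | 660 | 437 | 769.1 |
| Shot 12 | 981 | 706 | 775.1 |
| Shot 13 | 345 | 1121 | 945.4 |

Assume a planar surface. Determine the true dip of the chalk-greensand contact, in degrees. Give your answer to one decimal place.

Two edge vectors: Shot 11→Shot 12 = (321, 269, 6), Shot 11→Shot 13 = (-315, 684, 176.3).
Normal n = (Shot 11→Shot 12) × (Shot 11→Shot 13) = (43320.7, -58482.3, 304299).
So ∂z/∂x = −n_x/n_z = −0.14236 and ∂z/∂y = −n_y/n_z = 0.19219.
Gradient magnitude |∇z| = √(a² + b²) = √(0.02027 + 0.03694) = 0.23917.
True dip = arctan(0.23917) = 13.5°, dipping toward SE (azimuth ≈ 143°).

13.5°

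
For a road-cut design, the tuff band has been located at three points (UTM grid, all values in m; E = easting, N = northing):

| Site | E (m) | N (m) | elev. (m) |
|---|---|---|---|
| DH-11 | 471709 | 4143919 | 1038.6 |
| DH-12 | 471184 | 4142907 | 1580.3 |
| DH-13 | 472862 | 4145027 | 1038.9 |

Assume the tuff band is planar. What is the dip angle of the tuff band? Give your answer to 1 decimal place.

Let the plane be z = a·E + b·N + c.
DH-12−DH-11: −525a − 1012b = 541.7;  DH-13−DH-11: 1153a + 1108b = 0.3.
Solving gives a = 1.02627, b = −1.06768.
Gradient magnitude |∇z| = √(a² + b²) = √(1.05323 + 1.13994) = 1.48093.
True dip = arctan(1.48093) = 56.0°, dipping toward NW (azimuth ≈ 316°).

56.0°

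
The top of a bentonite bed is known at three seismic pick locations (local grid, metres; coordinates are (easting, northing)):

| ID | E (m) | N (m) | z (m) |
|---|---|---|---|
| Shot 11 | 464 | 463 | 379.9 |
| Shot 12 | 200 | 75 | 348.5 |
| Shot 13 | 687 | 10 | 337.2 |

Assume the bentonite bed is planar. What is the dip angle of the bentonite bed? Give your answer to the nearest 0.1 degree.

5.1°

Let the plane be z = a·E + b·N + c.
Shot 12−Shot 11: −264a − 388b = −31.4;  Shot 13−Shot 11: 223a − 453b = −42.7.
Solving gives a = −0.01137, b = 0.08866.
Gradient magnitude |∇z| = √(a² + b²) = √(0.00013 + 0.00786) = 0.08939.
True dip = arctan(0.08939) = 5.1°, dipping toward S (azimuth ≈ 173°).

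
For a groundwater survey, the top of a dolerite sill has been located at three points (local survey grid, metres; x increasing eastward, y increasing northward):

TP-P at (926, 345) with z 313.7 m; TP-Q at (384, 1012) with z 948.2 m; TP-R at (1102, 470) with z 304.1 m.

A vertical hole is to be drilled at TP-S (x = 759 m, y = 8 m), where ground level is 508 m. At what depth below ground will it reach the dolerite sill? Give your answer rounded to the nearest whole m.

Let the plane be z = a·x + b·y + c.
TP-Q−TP-P: −542a + 667b = 634.5;  TP-R−TP-P: 176a + 125b = −9.6.
Solving gives a = −0.46297, b = 0.57507.
Then c = 313.7 − a·926 − b·345 = 544.02.
At (759, 8): z_contact = −351.4 + 4.6 + 544.02 = 197.2 m.
Depth below ground = 508 − 197.2 = 311 m.

311 m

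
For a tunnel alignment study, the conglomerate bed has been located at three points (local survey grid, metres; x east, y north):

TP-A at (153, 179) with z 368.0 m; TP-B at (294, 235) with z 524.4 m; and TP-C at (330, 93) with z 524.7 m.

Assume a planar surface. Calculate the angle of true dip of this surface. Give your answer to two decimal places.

46.12°

Let the plane be z = a·x + b·y + c.
TP-B−TP-A: 141a + 56b = 156.4;  TP-C−TP-A: 177a − 86b = 156.7.
Solving gives a = 1.00851, b = 0.25357.
Gradient magnitude |∇z| = √(a² + b²) = √(1.01710 + 0.06430) = 1.03990.
True dip = arctan(1.03990) = 46.12°, dipping toward WSW (azimuth ≈ 256°).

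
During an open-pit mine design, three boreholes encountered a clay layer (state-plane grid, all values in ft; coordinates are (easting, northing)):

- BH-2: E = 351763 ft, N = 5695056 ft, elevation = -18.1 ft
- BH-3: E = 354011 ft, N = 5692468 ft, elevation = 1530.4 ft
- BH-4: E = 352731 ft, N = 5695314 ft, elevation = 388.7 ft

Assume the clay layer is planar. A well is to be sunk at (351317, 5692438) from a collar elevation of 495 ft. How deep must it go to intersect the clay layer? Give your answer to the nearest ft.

227 ft

Let the plane be z = a·E + b·N + c.
BH-3−BH-2: 2248a − 2588b = 1548.5;  BH-4−BH-2: 968a + 258b = 406.8.
Solving gives a = 0.47073981, b = −0.18944239.
Then c = -18.1 − a·351763 − b·5695056 = 913278.07.
At (351317, 5692438): z_contact = 165378.9 − 1078389.1 + 913278.07 = 267.9 ft.
Depth below ground = 495 − 267.9 = 227 ft.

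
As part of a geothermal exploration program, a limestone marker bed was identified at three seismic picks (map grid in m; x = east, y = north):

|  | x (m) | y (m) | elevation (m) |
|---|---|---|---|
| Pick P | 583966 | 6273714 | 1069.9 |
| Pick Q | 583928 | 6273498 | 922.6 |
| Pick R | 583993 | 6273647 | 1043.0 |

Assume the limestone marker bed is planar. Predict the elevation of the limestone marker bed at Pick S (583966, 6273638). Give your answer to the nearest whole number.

Two edge vectors: Pick P→Pick Q = (-38, -216, -147.3), Pick P→Pick R = (27, -67, -26.9).
Normal n = (Pick P→Pick Q) × (Pick P→Pick R) = (-4058.7, -4999.3, 8378).
So ∂z/∂x = −n_x/n_z = 0.48444736 and ∂z/∂y = −n_y/n_z = 0.59671759.
Intercept c from Pick P: 1069.9 − 282900.79 − 3743635.52 = −4025466.41.
At (583966, 6273638): z = 282900.8 + 3743590.2 − 4025466.41 = 1024.5 m.

1025 m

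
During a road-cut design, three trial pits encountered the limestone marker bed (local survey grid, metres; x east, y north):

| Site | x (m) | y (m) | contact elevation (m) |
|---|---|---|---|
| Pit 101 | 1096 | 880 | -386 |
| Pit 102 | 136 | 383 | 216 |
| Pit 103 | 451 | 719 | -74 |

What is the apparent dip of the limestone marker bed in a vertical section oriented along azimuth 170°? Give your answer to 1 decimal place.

Let the plane be z = a·x + b·y + c.
Pit 102−Pit 101: −960a − 497b = 602;  Pit 103−Pit 101: −645a − 161b = 312.
Solving gives a = −0.35024, b = −0.53474.
Unit vector along 170° is (sin 170°, cos 170°) = (0.1736, -0.9848).
Slope in that direction = a·(0.1736) + b·(-0.9848) = 0.46580.
Apparent dip = arctan|0.46580| = 25.0° (true dip is 32.6°, so apparent ≤ true as expected).

25.0°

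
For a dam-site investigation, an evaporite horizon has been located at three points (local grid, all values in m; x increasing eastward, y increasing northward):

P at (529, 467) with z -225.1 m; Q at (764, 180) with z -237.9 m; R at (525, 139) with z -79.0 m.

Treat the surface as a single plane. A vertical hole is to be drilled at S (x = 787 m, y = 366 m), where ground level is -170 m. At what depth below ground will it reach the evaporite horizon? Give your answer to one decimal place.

Two edge vectors: P→Q = (235, -287, -12.8), P→R = (-4, -328, 146.1).
Normal n = (P→Q) × (P→R) = (-46129.1, -34282.3, -78228).
So ∂z/∂x = −n_x/n_z = −0.58968 and ∂z/∂y = −n_y/n_z = −0.43824.
Intercept c from P: -225.1 + 311.94 + 204.66 = 291.49.
At (787, 366): z_contact = −464.07 − 160.39 + 291.49 = -332.97 m.
Depth below ground = -170 − (-332.97) = 163.0 m.

163.0 m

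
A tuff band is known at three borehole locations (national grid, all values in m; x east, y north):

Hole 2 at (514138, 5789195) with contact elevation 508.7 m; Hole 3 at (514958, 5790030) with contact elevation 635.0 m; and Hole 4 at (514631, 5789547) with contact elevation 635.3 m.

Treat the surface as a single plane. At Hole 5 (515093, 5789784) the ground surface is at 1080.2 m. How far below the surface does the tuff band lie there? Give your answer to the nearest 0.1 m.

294.9 m

Let the plane be z = a·x + b·y + c.
Hole 3−Hole 2: 820a + 835b = 126.3;  Hole 4−Hole 2: 493a + 352b = 126.6.
Solving gives a = 0.497934398, b = −0.337731984.
Then c = 508.7 − a·514138 − b·5789195 = 1699698.02.
At (515093, 5789784): z_contact = 256482.52 − 1955395.24 + 1699698.02 = 785.30 m.
Depth below ground = 1080.2 − 785.30 = 294.9 m.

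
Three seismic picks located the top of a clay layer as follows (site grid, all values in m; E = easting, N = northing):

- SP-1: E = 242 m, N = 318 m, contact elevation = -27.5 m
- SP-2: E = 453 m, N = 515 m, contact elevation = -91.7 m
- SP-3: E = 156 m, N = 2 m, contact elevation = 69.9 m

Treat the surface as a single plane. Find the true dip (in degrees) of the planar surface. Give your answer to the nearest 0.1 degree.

Two edge vectors: SP-1→SP-2 = (211, 197, -64.2), SP-1→SP-3 = (-86, -316, 97.4).
Normal n = (SP-1→SP-2) × (SP-1→SP-3) = (-1099.4, -15030.2, -49734).
So ∂z/∂E = −n_x/n_z = −0.02211 and ∂z/∂N = −n_y/n_z = −0.30221.
Gradient magnitude |∇z| = √(a² + b²) = √(0.00049 + 0.09133) = 0.30302.
True dip = arctan(0.30302) = 16.9°, dipping toward N (azimuth ≈ 004°).

16.9°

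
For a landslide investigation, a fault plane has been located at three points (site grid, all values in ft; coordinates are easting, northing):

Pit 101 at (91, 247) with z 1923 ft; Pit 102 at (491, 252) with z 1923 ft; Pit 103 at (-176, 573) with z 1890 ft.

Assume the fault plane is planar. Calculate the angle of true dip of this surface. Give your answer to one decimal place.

Let the plane be z = a·easting + b·northing + c.
Pit 102−Pit 101: 400a + 5b = 0;  Pit 103−Pit 101: −267a + 326b = −33.
Solving gives a = 0.00125, b = −0.10020.
Gradient magnitude |∇z| = √(a² + b²) = √(0.00000 + 0.01004) = 0.10021.
True dip = arctan(0.10021) = 5.7°, dipping toward N (azimuth ≈ 359°).

5.7°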